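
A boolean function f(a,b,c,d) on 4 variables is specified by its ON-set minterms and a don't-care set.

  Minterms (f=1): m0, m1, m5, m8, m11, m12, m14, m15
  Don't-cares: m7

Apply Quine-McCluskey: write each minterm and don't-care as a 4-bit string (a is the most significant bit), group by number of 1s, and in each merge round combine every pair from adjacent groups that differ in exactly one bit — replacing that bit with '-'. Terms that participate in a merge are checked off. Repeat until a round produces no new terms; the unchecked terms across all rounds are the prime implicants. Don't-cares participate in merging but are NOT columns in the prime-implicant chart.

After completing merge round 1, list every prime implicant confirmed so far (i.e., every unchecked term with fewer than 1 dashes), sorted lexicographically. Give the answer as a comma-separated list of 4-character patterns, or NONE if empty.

NONE

size-2^0 implicants → 0000(✓)  0001(✓)  0101(✓)  0111(✓)  1000(✓)  1011(✓)  1100(✓)  1110(✓)  1111(✓)
size-2^1 implicants → -000  -111  0-01  000-  01-1  1-00  1-11  11-0  111-
Unchecked terms (primes): -000, -111, 0-01, 000-, 01-1, 1-00, 1-11, 11-0, 111-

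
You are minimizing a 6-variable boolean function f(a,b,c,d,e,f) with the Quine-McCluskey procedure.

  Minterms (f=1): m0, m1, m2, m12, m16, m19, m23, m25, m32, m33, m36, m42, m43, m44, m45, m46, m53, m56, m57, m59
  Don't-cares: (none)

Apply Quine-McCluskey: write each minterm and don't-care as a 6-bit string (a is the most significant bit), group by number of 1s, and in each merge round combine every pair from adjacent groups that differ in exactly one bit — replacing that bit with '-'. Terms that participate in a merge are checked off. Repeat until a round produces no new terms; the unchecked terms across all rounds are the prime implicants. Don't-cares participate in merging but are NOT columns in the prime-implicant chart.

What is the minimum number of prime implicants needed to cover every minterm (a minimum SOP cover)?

12

size-2^0 implicants → 000000(✓)  000001(✓)  000010(✓)  001100(✓)  010000(✓)  010011(✓)  010111(✓)  011001(✓)  100000(✓)  100001(✓)  100100(✓)  101010(✓)  101011(✓)  101100(✓)  101101(✓)  101110(✓)  110101  111000(✓)  111001(✓)  111011(✓)
size-2^1 implicants → -00000(✓)  -00001(✓)  -01100  -11001  0-0000  0000-0  00000-(✓)  010-11  1-1011  10-100  100-00  10000-(✓)  101-10  10101-  1011-0  10110-  1110-1  11100-
size-2^2 implicants → -0000-
Unchecked terms (primes): -0000-, -01100, -11001, 0-0000, 0000-0, 010-11, 1-1011, 10-100, 100-00, 101-10, 10101-, 1011-0, 10110-, 110101, 1110-1, 11100-
Minterm coverage:
  m0 ⊆ -0000-,0-0000,0000-0
  m1 ⊆ -0000- [E]
  m2 ⊆ 0000-0 [E]
  m12 ⊆ -01100 [E]
  m16 ⊆ 0-0000 [E]
  m19 ⊆ 010-11 [E]
  m23 ⊆ 010-11 [E]
  m25 ⊆ -11001 [E]
  m32 ⊆ -0000-,100-00
  m33 ⊆ -0000- [E]
  m36 ⊆ 10-100,100-00
  m42 ⊆ 101-10,10101-
  m43 ⊆ 1-1011,10101-
  m44 ⊆ -01100,10-100,1011-0,10110-
  m45 ⊆ 10110- [E]
  m46 ⊆ 101-10,1011-0
  m53 ⊆ 110101 [E]
  m56 ⊆ 11100- [E]
  m57 ⊆ -11001,1110-1,11100-
  m59 ⊆ 1-1011,1110-1
E = {-0000-, -01100, -11001, 0-0000, 0000-0, 010-11, 10110-, 110101, 11100-}
Petrick residual → 1-1011, 10-100, 101-10
Cover = b'c'd'e' + b'cde'f' + bcd'e'f + a'c'd'e'f' + a'b'c'd'f' + a'bc'ef + acd'ef + ab'de'f' + ab'cef' + ab'cde' + abc'de'f + abcd'e'  |cover|=12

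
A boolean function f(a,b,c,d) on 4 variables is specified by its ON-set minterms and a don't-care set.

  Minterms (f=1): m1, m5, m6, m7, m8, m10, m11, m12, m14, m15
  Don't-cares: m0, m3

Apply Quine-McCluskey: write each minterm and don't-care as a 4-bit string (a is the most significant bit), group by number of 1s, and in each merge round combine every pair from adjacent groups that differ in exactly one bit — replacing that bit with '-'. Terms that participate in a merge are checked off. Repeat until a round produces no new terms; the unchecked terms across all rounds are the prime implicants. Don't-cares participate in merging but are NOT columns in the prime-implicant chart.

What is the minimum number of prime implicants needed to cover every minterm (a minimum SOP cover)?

4

[col 0] 0000*, 0001*, 0011*, 0101*, 0110*, 0111*, 1000*, 1010*, 1011*, 1100*, 1110*, 1111*
[col 1] -000, -011*, -110*, -111*, 0-01*, 0-11*, 00-1*, 000-, 01-1*, 011-*, 1-00*, 1-10*, 1-11*, 10-0*, 101-*, 11-0*, 111-*
[col 2] --11, -11-, 0--1, 1--0, 1-1-
Prime implicants: --11, -000, -11-, 0--1, 000-, 1--0, 1-1-
PI chart (minterm → PIs covering it):
  1 | 0--1,000-
  5 | 0--1  (sole → essential)
  6 | -11-  (sole → essential)
  7 | --11,-11-,0--1
  8 | -000,1--0
  10 | 1--0,1-1-
  11 | --11,1-1-
  12 | 1--0  (sole → essential)
  14 | -11-,1--0,1-1-
  15 | --11,-11-,1-1-
Essential prime implicants: -11-, 0--1, 1--0
Petrick residual → --11
Minimum SOP uses 4 PIs: cd + bc + a'd + ad'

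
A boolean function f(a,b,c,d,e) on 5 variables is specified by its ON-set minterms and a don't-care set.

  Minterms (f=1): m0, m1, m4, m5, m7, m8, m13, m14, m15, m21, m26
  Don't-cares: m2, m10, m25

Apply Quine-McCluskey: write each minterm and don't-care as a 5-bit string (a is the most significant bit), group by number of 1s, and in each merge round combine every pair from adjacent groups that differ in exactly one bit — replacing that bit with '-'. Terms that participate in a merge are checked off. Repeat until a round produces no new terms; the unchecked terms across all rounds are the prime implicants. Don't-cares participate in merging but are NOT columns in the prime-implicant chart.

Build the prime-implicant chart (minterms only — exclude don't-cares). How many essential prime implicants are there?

size-2^0 implicants → 00000(✓)  00001(✓)  00010(✓)  00100(✓)  00101(✓)  00111(✓)  01000(✓)  01010(✓)  01101(✓)  01110(✓)  01111(✓)  10101(✓)  11001  11010(✓)
size-2^1 implicants → -0101  -1010  0-000(✓)  0-010(✓)  0-101(✓)  0-111(✓)  00-00(✓)  00-01(✓)  000-0(✓)  0000-(✓)  001-1(✓)  0010-(✓)  01-10  010-0(✓)  011-1(✓)  0111-
size-2^2 implicants → 0-0-0  0-1-1  00-0-
Unchecked terms (primes): -0101, -1010, 0-0-0, 0-1-1, 00-0-, 01-10, 0111-, 11001
Minterm coverage:
  m0 ⊆ 0-0-0,00-0-
  m1 ⊆ 00-0- [E]
  m4 ⊆ 00-0- [E]
  m5 ⊆ -0101,0-1-1,00-0-
  m7 ⊆ 0-1-1 [E]
  m8 ⊆ 0-0-0 [E]
  m13 ⊆ 0-1-1 [E]
  m14 ⊆ 01-10,0111-
  m15 ⊆ 0-1-1,0111-
  m21 ⊆ -0101 [E]
  m26 ⊆ -1010 [E]
E = {-0101, -1010, 0-0-0, 0-1-1, 00-0-}

5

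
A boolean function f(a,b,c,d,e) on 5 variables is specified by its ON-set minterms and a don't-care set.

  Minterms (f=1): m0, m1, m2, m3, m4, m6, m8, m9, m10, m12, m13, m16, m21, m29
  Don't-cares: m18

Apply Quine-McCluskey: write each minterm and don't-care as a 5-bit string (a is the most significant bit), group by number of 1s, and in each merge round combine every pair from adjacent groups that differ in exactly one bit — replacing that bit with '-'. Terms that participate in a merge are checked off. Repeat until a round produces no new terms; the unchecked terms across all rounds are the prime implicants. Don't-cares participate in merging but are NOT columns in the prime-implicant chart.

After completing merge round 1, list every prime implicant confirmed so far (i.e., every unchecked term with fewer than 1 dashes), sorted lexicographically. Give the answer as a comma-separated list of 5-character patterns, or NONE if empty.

Round 0: 00000✓ 00001✓ 00010✓ 00011✓ 00100✓ 00110✓ 01000✓ 01001✓ 01010✓ 01100✓ 01101✓ 10000✓ 10010✓ 10101✓ 11101✓
Round 1: -0000✓ -0010✓ -1101 0-000✓ 0-001✓ 0-010✓ 0-100✓ 00-00✓ 00-10✓ 000-0✓ 000-1✓ 0000-✓ 0001-✓ 001-0✓ 01-00✓ 01-01✓ 010-0✓ 0100-✓ 0110-✓ 1-101 100-0✓
Round 2: -00-0 0--00 0-0-0 0-00- 00--0 000-- 01-0-
PIs = {-00-0, -1101, 0--00, 0-0-0, 0-00-, 00--0, 000--, 01-0-, 1-101}

NONE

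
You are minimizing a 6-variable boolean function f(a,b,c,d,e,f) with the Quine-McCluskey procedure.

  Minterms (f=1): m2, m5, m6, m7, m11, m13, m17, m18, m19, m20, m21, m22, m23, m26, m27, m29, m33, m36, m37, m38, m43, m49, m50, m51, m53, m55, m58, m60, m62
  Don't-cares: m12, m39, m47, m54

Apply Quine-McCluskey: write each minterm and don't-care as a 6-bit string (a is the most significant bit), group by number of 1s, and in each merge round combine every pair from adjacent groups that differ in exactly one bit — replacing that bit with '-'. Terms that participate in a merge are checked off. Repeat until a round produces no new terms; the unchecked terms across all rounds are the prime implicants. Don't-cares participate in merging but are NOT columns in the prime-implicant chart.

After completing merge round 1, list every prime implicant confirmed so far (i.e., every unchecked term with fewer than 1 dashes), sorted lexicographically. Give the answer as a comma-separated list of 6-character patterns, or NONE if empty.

Round 0: 000010✓ 000101✓ 000110✓ 000111✓ 001011✓ 001100✓ 001101✓ 010001✓ 010010✓ 010011✓ 010100✓ 010101✓ 010110✓ 010111✓ 011010✓ 011011✓ 011101✓ 100001✓ 100100✓ 100101✓ 100110✓ 100111✓ 101011✓ 101111✓ 110001✓ 110010✓ 110011✓ 110101✓ 110110✓ 110111✓ 111010✓ 111100✓ 111110✓
Round 1: -00101✓ -00110✓ -00111✓ -01011 -10001✓ -10010✓ -10011✓ -10101✓ -10110✓ -10111✓ -11010✓ 0-0010✓ 0-0101✓ 0-0110✓ 0-0111✓ 0-1011 0-1101✓ 00-101✓ 000-10✓ 0001-1✓ 00011-✓ 00110- 01-010✓ 01-011✓ 01-101✓ 010-01✓ 010-10✓ 010-11✓ 0100-1✓ 01001-✓ 0101-0✓ 0101-1✓ 01010-✓ 01011-✓ 01101-✓ 1-0001✓ 1-0101✓ 1-0110✓ 1-0111✓ 10-111 100-01✓ 1001-0✓ 1001-1✓ 10010-✓ 10011-✓ 101-11 11-010✓ 11-110✓ 110-01✓ 110-10✓ 110-11✓ 1100-1✓ 11001-✓ 1101-1✓ 11011-✓ 111-10✓ 1111-0
Round 2: --0101✓ --0110✓ --0111✓ -001-1✓ -0011-✓ -1-010 -10-01✓ -10-10✓ -10-11✓ -100-1✓ -1001-✓ -101-1✓ -1011-✓ 0--101 0-0-10 0-01-1✓ 0-011-✓ 01-01- 010--1✓ 010-1-✓ 0101-- 1-0-01 1-01-1✓ 1-011-✓ 1001-- 11--10 110--1✓ 110-1-✓
Round 3: --01-1 --011- -10--1 -10-1-
PIs = {--01-1, --011-, -01011, -1-010, -10--1, -10-1-, 0--101, 0-0-10, 0-1011, 00110-, 01-01-, 0101--, 1-0-01, 10-111, 1001--, 101-11, 11--10, 1111-0}

NONE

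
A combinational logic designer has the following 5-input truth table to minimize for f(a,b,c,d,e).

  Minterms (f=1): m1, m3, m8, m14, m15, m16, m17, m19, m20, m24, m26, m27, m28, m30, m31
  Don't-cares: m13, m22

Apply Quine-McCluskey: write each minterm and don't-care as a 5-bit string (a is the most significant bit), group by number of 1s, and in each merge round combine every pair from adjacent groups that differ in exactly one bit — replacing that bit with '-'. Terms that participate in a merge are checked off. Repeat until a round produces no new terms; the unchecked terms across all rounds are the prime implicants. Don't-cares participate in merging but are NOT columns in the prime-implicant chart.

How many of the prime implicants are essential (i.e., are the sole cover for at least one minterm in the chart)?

3

[col 0] 00001*, 00011*, 01000*, 01101*, 01110*, 01111*, 10000*, 10001*, 10011*, 10100*, 10110*, 11000*, 11010*, 11011*, 11100*, 11110*, 11111*
[col 1] -0001*, -0011*, -1000, -1110*, -1111*, 000-1*, 011-1, 0111-*, 1-000*, 1-011, 1-100*, 1-110*, 10-00*, 100-1*, 1000-, 101-0*, 11-00*, 11-10*, 11-11*, 110-0*, 1101-*, 111-0*, 1111-*
[col 2] -00-1, -111-, 1--00, 1-1-0, 11--0, 11-1-
Prime implicants: -00-1, -1000, -111-, 011-1, 1--00, 1-011, 1-1-0, 1000-, 11--0, 11-1-
PI chart (minterm → PIs covering it):
  1 | -00-1  (sole → essential)
  3 | -00-1  (sole → essential)
  8 | -1000  (sole → essential)
  14 | -111-  (sole → essential)
  15 | -111-,011-1
  16 | 1--00,1000-
  17 | -00-1,1000-
  19 | -00-1,1-011
  20 | 1--00,1-1-0
  24 | -1000,1--00,11--0
  26 | 11--0,11-1-
  27 | 1-011,11-1-
  28 | 1--00,1-1-0,11--0
  30 | -111-,1-1-0,11--0,11-1-
  31 | -111-,11-1-
Essential prime implicants: -00-1, -1000, -111-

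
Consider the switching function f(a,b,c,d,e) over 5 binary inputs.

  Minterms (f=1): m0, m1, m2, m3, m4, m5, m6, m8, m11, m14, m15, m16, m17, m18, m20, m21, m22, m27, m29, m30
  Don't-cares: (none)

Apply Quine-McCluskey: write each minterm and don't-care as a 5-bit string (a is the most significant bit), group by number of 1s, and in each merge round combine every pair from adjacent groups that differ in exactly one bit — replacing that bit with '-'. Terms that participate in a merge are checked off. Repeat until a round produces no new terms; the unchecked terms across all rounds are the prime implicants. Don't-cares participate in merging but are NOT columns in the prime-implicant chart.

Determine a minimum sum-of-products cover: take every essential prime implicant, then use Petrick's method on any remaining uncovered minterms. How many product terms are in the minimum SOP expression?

size-2^0 implicants → 00000(✓)  00001(✓)  00010(✓)  00011(✓)  00100(✓)  00101(✓)  00110(✓)  01000(✓)  01011(✓)  01110(✓)  01111(✓)  10000(✓)  10001(✓)  10010(✓)  10100(✓)  10101(✓)  10110(✓)  11011(✓)  11101(✓)  11110(✓)
size-2^1 implicants → -0000(✓)  -0001(✓)  -0010(✓)  -0100(✓)  -0101(✓)  -0110(✓)  -1011  -1110(✓)  0-000  0-011  0-110(✓)  00-00(✓)  00-01(✓)  00-10(✓)  000-0(✓)  000-1(✓)  0000-(✓)  0001-(✓)  001-0(✓)  0010-(✓)  01-11  0111-  1-101  1-110(✓)  10-00(✓)  10-01(✓)  10-10(✓)  100-0(✓)  1000-(✓)  101-0(✓)  1010-(✓)
size-2^2 implicants → --110  -0-00(✓)  -0-01(✓)  -0-10(✓)  -00-0(✓)  -000-(✓)  -01-0(✓)  -010-(✓)  00--0(✓)  00-0-(✓)  000--  10--0(✓)  10-0-(✓)
size-2^3 implicants → -0--0  -0-0-
Unchecked terms (primes): --110, -0--0, -0-0-, -1011, 0-000, 0-011, 000--, 01-11, 0111-, 1-101
Minterm coverage:
  m0 ⊆ -0--0,-0-0-,0-000,000--
  m1 ⊆ -0-0-,000--
  m2 ⊆ -0--0,000--
  m3 ⊆ 0-011,000--
  m4 ⊆ -0--0,-0-0-
  m5 ⊆ -0-0- [E]
  m6 ⊆ --110,-0--0
  m8 ⊆ 0-000 [E]
  m11 ⊆ -1011,0-011,01-11
  m14 ⊆ --110,0111-
  m15 ⊆ 01-11,0111-
  m16 ⊆ -0--0,-0-0-
  m17 ⊆ -0-0- [E]
  m18 ⊆ -0--0 [E]
  m20 ⊆ -0--0,-0-0-
  m21 ⊆ -0-0-,1-101
  m22 ⊆ --110,-0--0
  m27 ⊆ -1011 [E]
  m29 ⊆ 1-101 [E]
  m30 ⊆ --110 [E]
E = {--110, -0--0, -0-0-, -1011, 0-000, 1-101}
Petrick residual → 0-011, 01-11
Cover = cde' + b'e' + b'd' + bc'de + a'c'd'e' + a'c'de + a'bde + acd'e  |cover|=8

8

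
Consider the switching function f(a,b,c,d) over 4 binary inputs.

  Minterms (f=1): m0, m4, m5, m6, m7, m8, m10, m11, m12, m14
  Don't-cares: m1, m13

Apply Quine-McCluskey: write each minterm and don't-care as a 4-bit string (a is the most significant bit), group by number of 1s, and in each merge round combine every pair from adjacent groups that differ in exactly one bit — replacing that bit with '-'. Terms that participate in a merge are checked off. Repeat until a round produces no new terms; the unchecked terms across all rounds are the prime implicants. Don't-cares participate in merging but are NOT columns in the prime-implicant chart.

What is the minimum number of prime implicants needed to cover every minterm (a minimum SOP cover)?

size-2^0 implicants → 0000(✓)  0001(✓)  0100(✓)  0101(✓)  0110(✓)  0111(✓)  1000(✓)  1010(✓)  1011(✓)  1100(✓)  1101(✓)  1110(✓)
size-2^1 implicants → -000(✓)  -100(✓)  -101(✓)  -110(✓)  0-00(✓)  0-01(✓)  000-(✓)  01-0(✓)  01-1(✓)  010-(✓)  011-(✓)  1-00(✓)  1-10(✓)  10-0(✓)  101-  11-0(✓)  110-(✓)
size-2^2 implicants → --00  -1-0  -10-  0-0-  01--  1--0
Unchecked terms (primes): --00, -1-0, -10-, 0-0-, 01--, 1--0, 101-
Minterm coverage:
  m0 ⊆ --00,0-0-
  m4 ⊆ --00,-1-0,-10-,0-0-,01--
  m5 ⊆ -10-,0-0-,01--
  m6 ⊆ -1-0,01--
  m7 ⊆ 01-- [E]
  m8 ⊆ --00,1--0
  m10 ⊆ 1--0,101-
  m11 ⊆ 101- [E]
  m12 ⊆ --00,-1-0,-10-,1--0
  m14 ⊆ -1-0,1--0
E = {01--, 101-}
Petrick residual → --00, -1-0
Cover = c'd' + bd' + a'b + ab'c  |cover|=4

4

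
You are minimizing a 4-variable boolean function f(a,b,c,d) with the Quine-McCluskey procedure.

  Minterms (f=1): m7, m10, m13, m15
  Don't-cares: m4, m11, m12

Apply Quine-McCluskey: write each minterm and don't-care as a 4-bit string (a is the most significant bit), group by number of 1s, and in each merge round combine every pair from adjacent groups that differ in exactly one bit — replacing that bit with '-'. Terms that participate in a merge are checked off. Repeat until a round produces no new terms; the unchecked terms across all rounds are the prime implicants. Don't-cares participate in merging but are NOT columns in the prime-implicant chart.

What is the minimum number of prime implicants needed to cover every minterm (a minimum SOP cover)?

Round 0: 0100✓ 0111✓ 1010✓ 1011✓ 1100✓ 1101✓ 1111✓
Round 1: -100 -111 1-11 101- 11-1 110-
PIs = {-100, -111, 1-11, 101-, 11-1, 110-}
Coverage chart:
  m7: -111 ←essential
  m10: 101- ←essential
  m13: 11-1,110-
  m15: -111,1-11,11-1
Essential: -111, 101-
Petrick residual → 11-1
Min cover (3 terms): bcd + ab'c + abd

3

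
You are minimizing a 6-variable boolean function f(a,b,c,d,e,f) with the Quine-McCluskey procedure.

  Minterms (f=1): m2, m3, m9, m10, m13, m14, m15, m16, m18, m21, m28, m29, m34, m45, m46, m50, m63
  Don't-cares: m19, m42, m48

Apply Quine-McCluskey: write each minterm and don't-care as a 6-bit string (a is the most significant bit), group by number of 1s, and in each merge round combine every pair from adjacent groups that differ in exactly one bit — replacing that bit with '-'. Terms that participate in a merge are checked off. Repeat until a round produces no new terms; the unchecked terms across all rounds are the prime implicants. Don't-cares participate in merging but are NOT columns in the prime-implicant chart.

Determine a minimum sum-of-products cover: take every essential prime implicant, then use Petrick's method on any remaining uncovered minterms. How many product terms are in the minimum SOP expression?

10

size-2^0 implicants → 000010(✓)  000011(✓)  001001(✓)  001010(✓)  001101(✓)  001110(✓)  001111(✓)  010000(✓)  010010(✓)  010011(✓)  010101(✓)  011100(✓)  011101(✓)  100010(✓)  101010(✓)  101101(✓)  101110(✓)  110000(✓)  110010(✓)  111111
size-2^1 implicants → -00010(✓)  -01010(✓)  -01101  -01110(✓)  -10000(✓)  -10010(✓)  0-0010(✓)  0-0011(✓)  0-1101  00-010(✓)  00001-(✓)  001-01  001-10(✓)  0011-1  00111-  01-101  0100-0(✓)  01001-(✓)  01110-  1-0010(✓)  10-010(✓)  101-10(✓)  1100-0(✓)
size-2^2 implicants → --0010  -0-010  -01-10  -100-0  0-001-
Unchecked terms (primes): --0010, -0-010, -01-10, -01101, -100-0, 0-001-, 0-1101, 001-01, 0011-1, 00111-, 01-101, 01110-, 111111
Minterm coverage:
  m2 ⊆ --0010,-0-010,0-001-
  m3 ⊆ 0-001- [E]
  m9 ⊆ 001-01 [E]
  m10 ⊆ -0-010,-01-10
  m13 ⊆ -01101,0-1101,001-01,0011-1
  m14 ⊆ -01-10,00111-
  m15 ⊆ 0011-1,00111-
  m16 ⊆ -100-0 [E]
  m18 ⊆ --0010,-100-0,0-001-
  m21 ⊆ 01-101 [E]
  m28 ⊆ 01110- [E]
  m29 ⊆ 0-1101,01-101,01110-
  m34 ⊆ --0010,-0-010
  m45 ⊆ -01101 [E]
  m46 ⊆ -01-10 [E]
  m50 ⊆ --0010,-100-0
  m63 ⊆ 111111 [E]
E = {-01-10, -01101, -100-0, 0-001-, 001-01, 01-101, 01110-, 111111}
Petrick residual → --0010, 0011-1
Cover = c'd'ef' + b'cef' + b'cde'f + bc'd'f' + a'c'd'e + a'b'ce'f + a'b'cdf + a'bde'f + a'bcde' + abcdef  |cover|=10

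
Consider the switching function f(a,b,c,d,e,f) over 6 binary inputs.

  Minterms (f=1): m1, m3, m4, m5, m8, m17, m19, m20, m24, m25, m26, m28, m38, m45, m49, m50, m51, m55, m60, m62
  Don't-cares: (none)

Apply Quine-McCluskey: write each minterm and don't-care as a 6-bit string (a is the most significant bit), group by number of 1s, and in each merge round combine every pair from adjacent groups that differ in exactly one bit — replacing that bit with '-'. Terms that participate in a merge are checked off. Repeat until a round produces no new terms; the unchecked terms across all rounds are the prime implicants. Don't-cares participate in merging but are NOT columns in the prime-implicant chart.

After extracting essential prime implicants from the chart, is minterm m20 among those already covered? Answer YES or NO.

[col 0] 000001*, 000011*, 000100*, 000101*, 001000*, 010001*, 010011*, 010100*, 011000*, 011001*, 011010*, 011100*, 100110, 101101, 110001*, 110010*, 110011*, 110111*, 111100*, 111110*
[col 1] -10001*, -10011*, -11100, 0-0001*, 0-0011*, 0-0100, 0-1000, 000-01, 0000-1*, 00010-, 01-001, 01-100, 0100-1*, 011-00, 0110-0, 01100-, 110-11, 1100-1*, 11001-, 1111-0
[col 2] -100-1, 0-00-1
Prime implicants: -100-1, -11100, 0-00-1, 0-0100, 0-1000, 000-01, 00010-, 01-001, 01-100, 011-00, 0110-0, 01100-, 100110, 101101, 110-11, 11001-, 1111-0
PI chart (minterm → PIs covering it):
  1 | 0-00-1,000-01
  3 | 0-00-1  (sole → essential)
  4 | 0-0100,00010-
  5 | 000-01,00010-
  8 | 0-1000  (sole → essential)
  17 | -100-1,0-00-1,01-001
  19 | -100-1,0-00-1
  20 | 0-0100,01-100
  24 | 0-1000,011-00,0110-0,01100-
  25 | 01-001,01100-
  26 | 0110-0  (sole → essential)
  28 | -11100,01-100,011-00
  38 | 100110  (sole → essential)
  45 | 101101  (sole → essential)
  49 | -100-1  (sole → essential)
  50 | 11001-  (sole → essential)
  51 | -100-1,110-11,11001-
  55 | 110-11  (sole → essential)
  60 | -11100,1111-0
  62 | 1111-0  (sole → essential)
Essential prime implicants: -100-1, 0-00-1, 0-1000, 0110-0, 100110, 101101, 110-11, 11001-, 1111-0

NO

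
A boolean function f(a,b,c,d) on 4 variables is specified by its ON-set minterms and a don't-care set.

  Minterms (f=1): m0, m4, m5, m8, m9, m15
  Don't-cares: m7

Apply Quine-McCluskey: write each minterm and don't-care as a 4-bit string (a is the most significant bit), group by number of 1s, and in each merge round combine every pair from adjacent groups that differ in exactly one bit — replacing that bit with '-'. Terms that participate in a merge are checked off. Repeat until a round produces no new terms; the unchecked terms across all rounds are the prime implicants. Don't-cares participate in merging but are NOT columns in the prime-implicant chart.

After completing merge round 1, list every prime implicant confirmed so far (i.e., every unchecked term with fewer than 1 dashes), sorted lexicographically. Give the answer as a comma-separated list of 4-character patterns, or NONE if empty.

NONE

[col 0] 0000*, 0100*, 0101*, 0111*, 1000*, 1001*, 1111*
[col 1] -000, -111, 0-00, 01-1, 010-, 100-
Prime implicants: -000, -111, 0-00, 01-1, 010-, 100-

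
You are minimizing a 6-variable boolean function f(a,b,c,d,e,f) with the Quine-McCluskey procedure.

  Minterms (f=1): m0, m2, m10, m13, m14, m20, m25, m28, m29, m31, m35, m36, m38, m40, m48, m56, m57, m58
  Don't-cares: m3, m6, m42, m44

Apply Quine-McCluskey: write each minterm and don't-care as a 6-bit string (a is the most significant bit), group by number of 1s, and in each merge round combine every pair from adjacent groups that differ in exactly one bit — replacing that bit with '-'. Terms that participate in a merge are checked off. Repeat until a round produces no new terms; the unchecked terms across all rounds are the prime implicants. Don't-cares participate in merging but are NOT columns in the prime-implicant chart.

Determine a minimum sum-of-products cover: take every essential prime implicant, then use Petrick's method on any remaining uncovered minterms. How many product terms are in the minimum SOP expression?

10

size-2^0 implicants → 000000(✓)  000010(✓)  000011(✓)  000110(✓)  001010(✓)  001101(✓)  001110(✓)  010100(✓)  011001(✓)  011100(✓)  011101(✓)  011111(✓)  100011(✓)  100100(✓)  100110(✓)  101000(✓)  101010(✓)  101100(✓)  110000(✓)  111000(✓)  111001(✓)  111010(✓)
size-2^1 implicants → -00011  -00110  -01010  -11001  0-1101  00-010(✓)  00-110(✓)  000-10(✓)  0000-0  00001-  001-10(✓)  01-100  011-01  0111-1  01110-  1-1000(✓)  1-1010(✓)  10-100  1001-0  101-00  1010-0(✓)  11-000  1110-0(✓)  11100-
size-2^2 implicants → 00--10  1-10-0
Unchecked terms (primes): -00011, -00110, -01010, -11001, 0-1101, 00--10, 0000-0, 00001-, 01-100, 011-01, 0111-1, 01110-, 1-10-0, 10-100, 1001-0, 101-00, 11-000, 11100-
Minterm coverage:
  m0 ⊆ 0000-0 [E]
  m2 ⊆ 00--10,0000-0,00001-
  m10 ⊆ -01010,00--10
  m13 ⊆ 0-1101 [E]
  m14 ⊆ 00--10 [E]
  m20 ⊆ 01-100 [E]
  m25 ⊆ -11001,011-01
  m28 ⊆ 01-100,01110-
  m29 ⊆ 0-1101,011-01,0111-1,01110-
  m31 ⊆ 0111-1 [E]
  m35 ⊆ -00011 [E]
  m36 ⊆ 10-100,1001-0
  m38 ⊆ -00110,1001-0
  m40 ⊆ 1-10-0,101-00
  m48 ⊆ 11-000 [E]
  m56 ⊆ 1-10-0,11-000,11100-
  m57 ⊆ -11001,11100-
  m58 ⊆ 1-10-0 [E]
E = {-00011, 0-1101, 00--10, 0000-0, 01-100, 0111-1, 1-10-0, 11-000}
Petrick residual → -11001, 1001-0
Cover = b'c'd'ef + bcd'e'f + a'cde'f + a'b'ef' + a'b'c'd'f' + a'bde'f' + a'bcdf + acd'f' + ab'c'df' + abd'e'f'  |cover|=10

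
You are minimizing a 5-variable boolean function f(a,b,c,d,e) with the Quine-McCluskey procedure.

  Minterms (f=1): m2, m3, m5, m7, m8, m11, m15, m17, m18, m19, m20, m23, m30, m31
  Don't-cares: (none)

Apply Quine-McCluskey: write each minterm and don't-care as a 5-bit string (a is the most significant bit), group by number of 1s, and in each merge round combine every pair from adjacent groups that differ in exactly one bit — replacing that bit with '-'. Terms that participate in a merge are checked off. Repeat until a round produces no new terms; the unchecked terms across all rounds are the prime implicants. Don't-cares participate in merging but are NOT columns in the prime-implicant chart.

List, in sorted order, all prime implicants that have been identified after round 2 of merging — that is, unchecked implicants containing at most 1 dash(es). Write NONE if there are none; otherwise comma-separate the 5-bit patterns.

Round 0: 00010✓ 00011✓ 00101✓ 00111✓ 01000 01011✓ 01111✓ 10001✓ 10010✓ 10011✓ 10100 10111✓ 11110✓ 11111✓
Round 1: -0010✓ -0011✓ -0111✓ -1111✓ 0-011✓ 0-111✓ 00-11✓ 0001-✓ 001-1 01-11✓ 1-111✓ 10-11✓ 100-1 1001-✓ 1111-
Round 2: --111 -0-11 -001- 0--11
PIs = {--111, -0-11, -001-, 0--11, 001-1, 01000, 100-1, 10100, 1111-}

001-1, 01000, 100-1, 10100, 1111-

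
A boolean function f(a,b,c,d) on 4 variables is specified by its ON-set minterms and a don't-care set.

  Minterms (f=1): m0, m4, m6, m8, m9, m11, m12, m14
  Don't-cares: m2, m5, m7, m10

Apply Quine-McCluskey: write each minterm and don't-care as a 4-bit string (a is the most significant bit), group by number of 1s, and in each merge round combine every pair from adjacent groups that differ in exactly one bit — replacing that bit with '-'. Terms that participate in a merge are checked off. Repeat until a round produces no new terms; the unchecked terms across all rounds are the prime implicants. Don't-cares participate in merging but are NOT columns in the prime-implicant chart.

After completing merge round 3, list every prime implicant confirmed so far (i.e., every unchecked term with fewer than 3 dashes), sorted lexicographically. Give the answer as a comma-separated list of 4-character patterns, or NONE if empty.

01--, 10--

[col 0] 0000*, 0010*, 0100*, 0101*, 0110*, 0111*, 1000*, 1001*, 1010*, 1011*, 1100*, 1110*
[col 1] -000*, -010*, -100*, -110*, 0-00*, 0-10*, 00-0*, 01-0*, 01-1*, 010-*, 011-*, 1-00*, 1-10*, 10-0*, 10-1*, 100-*, 101-*, 11-0*
[col 2] --00*, --10*, -0-0*, -1-0*, 0--0*, 01--, 1--0*, 10--
[col 3] ---0
Prime implicants: ---0, 01--, 10--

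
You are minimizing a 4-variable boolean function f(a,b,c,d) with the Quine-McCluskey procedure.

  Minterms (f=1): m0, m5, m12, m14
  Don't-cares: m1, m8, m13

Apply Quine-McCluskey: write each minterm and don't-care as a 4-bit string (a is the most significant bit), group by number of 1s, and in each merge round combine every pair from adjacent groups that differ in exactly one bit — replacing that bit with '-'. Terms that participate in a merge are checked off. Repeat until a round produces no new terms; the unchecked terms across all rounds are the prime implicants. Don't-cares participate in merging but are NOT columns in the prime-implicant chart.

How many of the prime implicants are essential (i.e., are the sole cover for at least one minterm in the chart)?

[col 0] 0000*, 0001*, 0101*, 1000*, 1100*, 1101*, 1110*
[col 1] -000, -101, 0-01, 000-, 1-00, 11-0, 110-
Prime implicants: -000, -101, 0-01, 000-, 1-00, 11-0, 110-
PI chart (minterm → PIs covering it):
  0 | -000,000-
  5 | -101,0-01
  12 | 1-00,11-0,110-
  14 | 11-0  (sole → essential)
Essential prime implicants: 11-0

1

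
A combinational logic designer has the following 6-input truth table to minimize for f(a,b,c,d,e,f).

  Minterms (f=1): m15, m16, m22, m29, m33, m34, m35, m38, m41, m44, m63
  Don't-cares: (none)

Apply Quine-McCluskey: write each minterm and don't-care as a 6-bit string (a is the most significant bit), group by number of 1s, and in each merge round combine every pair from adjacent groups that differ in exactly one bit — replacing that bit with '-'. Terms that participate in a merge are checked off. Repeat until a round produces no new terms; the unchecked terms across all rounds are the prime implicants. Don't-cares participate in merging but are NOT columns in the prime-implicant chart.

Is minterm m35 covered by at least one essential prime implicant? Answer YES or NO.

[col 0] 001111, 010000, 010110, 011101, 100001*, 100010*, 100011*, 100110*, 101001*, 101100, 111111
[col 1] 10-001, 100-10, 1000-1, 10001-
Prime implicants: 001111, 010000, 010110, 011101, 10-001, 100-10, 1000-1, 10001-, 101100, 111111
PI chart (minterm → PIs covering it):
  15 | 001111  (sole → essential)
  16 | 010000  (sole → essential)
  22 | 010110  (sole → essential)
  29 | 011101  (sole → essential)
  33 | 10-001,1000-1
  34 | 100-10,10001-
  35 | 1000-1,10001-
  38 | 100-10  (sole → essential)
  41 | 10-001  (sole → essential)
  44 | 101100  (sole → essential)
  63 | 111111  (sole → essential)
Essential prime implicants: 001111, 010000, 010110, 011101, 10-001, 100-10, 101100, 111111

NO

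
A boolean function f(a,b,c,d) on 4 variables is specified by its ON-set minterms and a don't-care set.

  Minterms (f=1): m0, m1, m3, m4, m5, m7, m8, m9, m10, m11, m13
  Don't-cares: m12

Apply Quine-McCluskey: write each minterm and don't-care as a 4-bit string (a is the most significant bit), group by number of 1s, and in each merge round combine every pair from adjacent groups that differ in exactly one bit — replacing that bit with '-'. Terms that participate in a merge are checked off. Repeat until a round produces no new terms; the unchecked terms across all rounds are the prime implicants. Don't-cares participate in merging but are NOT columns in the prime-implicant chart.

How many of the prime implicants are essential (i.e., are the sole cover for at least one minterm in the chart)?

Round 0: 0000✓ 0001✓ 0011✓ 0100✓ 0101✓ 0111✓ 1000✓ 1001✓ 1010✓ 1011✓ 1100✓ 1101✓
Round 1: -000✓ -001✓ -011✓ -100✓ -101✓ 0-00✓ 0-01✓ 0-11✓ 00-1✓ 000-✓ 01-1✓ 010-✓ 1-00✓ 1-01✓ 10-0✓ 10-1✓ 100-✓ 101-✓ 110-✓
Round 2: --00✓ --01✓ -0-1 -00-✓ -10-✓ 0--1 0-0-✓ 1-0-✓ 10--
Round 3: --0-
PIs = {--0-, -0-1, 0--1, 10--}
Coverage chart:
  m0: --0- ←essential
  m1: --0-,-0-1,0--1
  m3: -0-1,0--1
  m4: --0- ←essential
  m5: --0-,0--1
  m7: 0--1 ←essential
  m8: --0-,10--
  m9: --0-,-0-1,10--
  m10: 10-- ←essential
  m11: -0-1,10--
  m13: --0- ←essential
Essential: --0-, 0--1, 10--

3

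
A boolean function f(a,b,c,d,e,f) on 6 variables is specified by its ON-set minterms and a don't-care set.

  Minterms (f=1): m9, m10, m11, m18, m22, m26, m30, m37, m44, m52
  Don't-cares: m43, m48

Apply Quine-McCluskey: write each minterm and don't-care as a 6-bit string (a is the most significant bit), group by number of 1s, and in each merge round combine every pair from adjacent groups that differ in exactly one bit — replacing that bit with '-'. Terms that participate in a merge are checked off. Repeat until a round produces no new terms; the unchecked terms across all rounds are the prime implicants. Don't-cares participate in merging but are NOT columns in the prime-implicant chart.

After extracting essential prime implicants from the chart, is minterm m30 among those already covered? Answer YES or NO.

Round 0: 001001✓ 001010✓ 001011✓ 010010✓ 010110✓ 011010✓ 011110✓ 100101 101011✓ 101100 110000✓ 110100✓
Round 1: -01011 0-1010 0010-1 00101- 01-010✓ 01-110✓ 010-10✓ 011-10✓ 110-00
Round 2: 01--10
PIs = {-01011, 0-1010, 0010-1, 00101-, 01--10, 100101, 101100, 110-00}
Coverage chart:
  m9: 0010-1 ←essential
  m10: 0-1010,00101-
  m11: -01011,0010-1,00101-
  m18: 01--10 ←essential
  m22: 01--10 ←essential
  m26: 0-1010,01--10
  m30: 01--10 ←essential
  m37: 100101 ←essential
  m44: 101100 ←essential
  m52: 110-00 ←essential
Essential: 0010-1, 01--10, 100101, 101100, 110-00

YES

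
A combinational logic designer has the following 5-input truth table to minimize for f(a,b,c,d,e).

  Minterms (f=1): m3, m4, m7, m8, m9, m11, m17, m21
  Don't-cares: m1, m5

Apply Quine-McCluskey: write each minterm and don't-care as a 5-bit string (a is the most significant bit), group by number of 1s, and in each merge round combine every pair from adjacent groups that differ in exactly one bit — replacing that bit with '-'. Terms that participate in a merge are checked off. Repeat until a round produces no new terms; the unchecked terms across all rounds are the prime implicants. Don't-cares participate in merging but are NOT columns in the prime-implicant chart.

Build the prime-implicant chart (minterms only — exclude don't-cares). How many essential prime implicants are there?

size-2^0 implicants → 00001(✓)  00011(✓)  00100(✓)  00101(✓)  00111(✓)  01000(✓)  01001(✓)  01011(✓)  10001(✓)  10101(✓)
size-2^1 implicants → -0001(✓)  -0101(✓)  0-001(✓)  0-011(✓)  00-01(✓)  00-11(✓)  000-1(✓)  001-1(✓)  0010-  010-1(✓)  0100-  10-01(✓)
size-2^2 implicants → -0-01  0-0-1  00--1
Unchecked terms (primes): -0-01, 0-0-1, 00--1, 0010-, 0100-
Minterm coverage:
  m3 ⊆ 0-0-1,00--1
  m4 ⊆ 0010- [E]
  m7 ⊆ 00--1 [E]
  m8 ⊆ 0100- [E]
  m9 ⊆ 0-0-1,0100-
  m11 ⊆ 0-0-1 [E]
  m17 ⊆ -0-01 [E]
  m21 ⊆ -0-01 [E]
E = {-0-01, 0-0-1, 00--1, 0010-, 0100-}

5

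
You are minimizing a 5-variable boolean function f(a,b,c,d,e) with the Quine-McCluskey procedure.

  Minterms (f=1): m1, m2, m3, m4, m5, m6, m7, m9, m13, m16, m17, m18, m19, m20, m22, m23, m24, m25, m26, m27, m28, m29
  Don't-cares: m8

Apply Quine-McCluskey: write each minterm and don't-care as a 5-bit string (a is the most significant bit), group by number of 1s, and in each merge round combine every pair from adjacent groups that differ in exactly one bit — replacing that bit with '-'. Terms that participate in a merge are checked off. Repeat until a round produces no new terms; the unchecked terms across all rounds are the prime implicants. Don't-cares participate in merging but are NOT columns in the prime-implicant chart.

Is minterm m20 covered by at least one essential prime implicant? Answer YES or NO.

NO

[col 0] 00001*, 00010*, 00011*, 00100*, 00101*, 00110*, 00111*, 01000*, 01001*, 01101*, 10000*, 10001*, 10010*, 10011*, 10100*, 10110*, 10111*, 11000*, 11001*, 11010*, 11011*, 11100*, 11101*
[col 1] -0001*, -0010*, -0011*, -0100*, -0110*, -0111*, -1000*, -1001*, -1101*, 0-001*, 0-101*, 00-01*, 00-10*, 00-11*, 000-1*, 0001-*, 001-0*, 001-1*, 0010-*, 0011-*, 01-01*, 0100-*, 1-000*, 1-001*, 1-010*, 1-011*, 1-100*, 10-00*, 10-10*, 10-11*, 100-0*, 100-1*, 1000-*, 1001-*, 101-0*, 1011-*, 11-00*, 11-01*, 110-0*, 110-1*, 1100-*, 1101-*, 1110-*
[col 2] --001, -0-10*, -0-11*, -00-1, -001-*, -01-0, -011-*, -1-01, -100-, 0--01, 00--1, 00-1-*, 001--, 1--00, 1-0-0*, 1-0-1*, 1-00-*, 1-01-*, 10--0, 10-1-*, 100--*, 11-0-, 110--*
[col 3] -0-1-, 1-0--
Prime implicants: --001, -0-1-, -00-1, -01-0, -1-01, -100-, 0--01, 00--1, 001--, 1--00, 1-0--, 10--0, 11-0-
PI chart (minterm → PIs covering it):
  1 | --001,-00-1,0--01,00--1
  2 | -0-1-  (sole → essential)
  3 | -0-1-,-00-1,00--1
  4 | -01-0,001--
  5 | 0--01,00--1,001--
  6 | -0-1-,-01-0,001--
  7 | -0-1-,00--1,001--
  9 | --001,-1-01,-100-,0--01
  13 | -1-01,0--01
  16 | 1--00,1-0--,10--0
  17 | --001,-00-1,1-0--
  18 | -0-1-,1-0--,10--0
  19 | -0-1-,-00-1,1-0--
  20 | -01-0,1--00,10--0
  22 | -0-1-,-01-0,10--0
  23 | -0-1-  (sole → essential)
  24 | -100-,1--00,1-0--,11-0-
  25 | --001,-1-01,-100-,1-0--,11-0-
  26 | 1-0--  (sole → essential)
  27 | 1-0--  (sole → essential)
  28 | 1--00,11-0-
  29 | -1-01,11-0-
Essential prime implicants: -0-1-, 1-0--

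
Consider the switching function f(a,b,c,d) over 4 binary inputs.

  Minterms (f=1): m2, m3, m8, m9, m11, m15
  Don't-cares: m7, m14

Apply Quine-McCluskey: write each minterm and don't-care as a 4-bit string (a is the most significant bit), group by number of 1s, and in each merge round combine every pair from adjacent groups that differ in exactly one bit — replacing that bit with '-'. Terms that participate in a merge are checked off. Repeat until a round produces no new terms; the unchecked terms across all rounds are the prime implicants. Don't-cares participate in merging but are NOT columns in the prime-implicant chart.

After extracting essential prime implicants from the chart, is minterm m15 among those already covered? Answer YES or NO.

Round 0: 0010✓ 0011✓ 0111✓ 1000✓ 1001✓ 1011✓ 1110✓ 1111✓
Round 1: -011✓ -111✓ 0-11✓ 001- 1-11✓ 10-1 100- 111-
Round 2: --11
PIs = {--11, 001-, 10-1, 100-, 111-}
Coverage chart:
  m2: 001- ←essential
  m3: --11,001-
  m8: 100- ←essential
  m9: 10-1,100-
  m11: --11,10-1
  m15: --11,111-
Essential: 001-, 100-

NO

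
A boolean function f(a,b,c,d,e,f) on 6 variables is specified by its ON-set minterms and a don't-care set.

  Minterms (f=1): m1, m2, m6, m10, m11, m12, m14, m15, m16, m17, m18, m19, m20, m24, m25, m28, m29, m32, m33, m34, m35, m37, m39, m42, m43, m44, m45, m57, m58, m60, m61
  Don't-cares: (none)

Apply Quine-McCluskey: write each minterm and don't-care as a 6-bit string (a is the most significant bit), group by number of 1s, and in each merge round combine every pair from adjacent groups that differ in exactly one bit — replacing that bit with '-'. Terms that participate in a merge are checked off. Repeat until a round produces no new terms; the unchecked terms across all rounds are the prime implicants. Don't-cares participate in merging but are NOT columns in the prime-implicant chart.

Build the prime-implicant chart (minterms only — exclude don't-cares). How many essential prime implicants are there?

8

size-2^0 implicants → 000001(✓)  000010(✓)  000110(✓)  001010(✓)  001011(✓)  001100(✓)  001110(✓)  001111(✓)  010000(✓)  010001(✓)  010010(✓)  010011(✓)  010100(✓)  011000(✓)  011001(✓)  011100(✓)  011101(✓)  100000(✓)  100001(✓)  100010(✓)  100011(✓)  100101(✓)  100111(✓)  101010(✓)  101011(✓)  101100(✓)  101101(✓)  111001(✓)  111010(✓)  111100(✓)  111101(✓)
size-2^1 implicants → -00001  -00010(✓)  -01010(✓)  -01011(✓)  -01100(✓)  -11001(✓)  -11100(✓)  -11101(✓)  0-0001  0-0010  0-1100(✓)  00-010(✓)  00-110(✓)  000-10(✓)  001-10(✓)  001-11(✓)  00101-(✓)  0011-0  00111-(✓)  01-000(✓)  01-001(✓)  01-100(✓)  010-00(✓)  0100-0(✓)  0100-1(✓)  01000-(✓)  01001-(✓)  011-00(✓)  011-01(✓)  01100-(✓)  01110-(✓)  1-1010  1-1100(✓)  1-1101(✓)  10-010(✓)  10-011(✓)  10-101  100-01(✓)  100-11(✓)  1000-0(✓)  1000-1(✓)  10000-(✓)  10001-(✓)  1001-1(✓)  10101-(✓)  10110-(✓)  111-01(✓)  11110-(✓)
size-2^2 implicants → --1100  -0-010  -0101-  -11-01  -1110-  00--10  001-1-  01--00  01-00-  0100--  011-0-  1-110-  10-01-  100--1  1000--
Unchecked terms (primes): --1100, -0-010, -00001, -0101-, -11-01, -1110-, 0-0001, 0-0010, 00--10, 001-1-, 0011-0, 01--00, 01-00-, 0100--, 011-0-, 1-1010, 1-110-, 10-01-, 10-101, 100--1, 1000--
Minterm coverage:
  m1 ⊆ -00001,0-0001
  m2 ⊆ -0-010,0-0010,00--10
  m6 ⊆ 00--10 [E]
  m10 ⊆ -0-010,-0101-,00--10,001-1-
  m11 ⊆ -0101-,001-1-
  m12 ⊆ --1100,0011-0
  m14 ⊆ 00--10,001-1-,0011-0
  m15 ⊆ 001-1- [E]
  m16 ⊆ 01--00,01-00-,0100--
  m17 ⊆ 0-0001,01-00-,0100--
  m18 ⊆ 0-0010,0100--
  m19 ⊆ 0100-- [E]
  m20 ⊆ 01--00 [E]
  m24 ⊆ 01--00,01-00-,011-0-
  m25 ⊆ -11-01,01-00-,011-0-
  m28 ⊆ --1100,-1110-,01--00,011-0-
  m29 ⊆ -11-01,-1110-,011-0-
  m32 ⊆ 1000-- [E]
  m33 ⊆ -00001,100--1,1000--
  m34 ⊆ -0-010,10-01-,1000--
  m35 ⊆ 10-01-,100--1,1000--
  m37 ⊆ 10-101,100--1
  m39 ⊆ 100--1 [E]
  m42 ⊆ -0-010,-0101-,1-1010,10-01-
  m43 ⊆ -0101-,10-01-
  m44 ⊆ --1100,1-110-
  m45 ⊆ 1-110-,10-101
  m57 ⊆ -11-01 [E]
  m58 ⊆ 1-1010 [E]
  m60 ⊆ --1100,-1110-,1-110-
  m61 ⊆ -11-01,-1110-,1-110-
E = {-11-01, 00--10, 001-1-, 01--00, 0100--, 1-1010, 100--1, 1000--}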